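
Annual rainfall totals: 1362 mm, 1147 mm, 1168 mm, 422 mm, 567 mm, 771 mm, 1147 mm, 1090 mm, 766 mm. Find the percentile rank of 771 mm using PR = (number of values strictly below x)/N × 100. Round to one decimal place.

33.3

N = 9.
Strictly below 771: 3. Equal to 771: 1.
PR = 3/9 × 100 = 33.3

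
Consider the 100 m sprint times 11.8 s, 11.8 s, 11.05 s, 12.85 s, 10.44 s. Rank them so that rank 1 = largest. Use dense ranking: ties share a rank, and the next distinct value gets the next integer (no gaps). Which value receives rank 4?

10.44

Sorted (descending): 12.85, 11.8, 11.8, 11.05, 10.44
The 2 values of 11.8 share dense rank 2.
Remaining distinct values take the next consecutive integers.
Rank 4 → value 10.44.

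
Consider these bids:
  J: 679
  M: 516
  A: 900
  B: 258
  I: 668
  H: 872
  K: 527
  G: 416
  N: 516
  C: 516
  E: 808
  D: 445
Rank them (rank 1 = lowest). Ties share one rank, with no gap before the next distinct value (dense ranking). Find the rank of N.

4

Sorted (ascending): 258, 416, 445, 516, 516, 516, 527, 668, 679, 808, 872, 900
The 3 values of 516 share dense rank 4.
Remaining distinct values take the next consecutive integers.
N has value 516 → rank 4.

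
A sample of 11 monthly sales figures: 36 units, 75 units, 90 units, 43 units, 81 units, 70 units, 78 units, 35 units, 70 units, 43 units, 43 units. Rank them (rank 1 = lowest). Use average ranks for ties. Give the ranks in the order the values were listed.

2, 8, 11, 4, 10, 6.5, 9, 1, 6.5, 4, 4

Sorted (ascending): 35, 36, 43, 43, 43, 70, 70, 75, 78, 81, 90
The 3 values of 43 occupy positions 3–5 → average rank 4.
The 2 values of 70 occupy positions 6–7 → average rank (6+7)/2 = 6.5.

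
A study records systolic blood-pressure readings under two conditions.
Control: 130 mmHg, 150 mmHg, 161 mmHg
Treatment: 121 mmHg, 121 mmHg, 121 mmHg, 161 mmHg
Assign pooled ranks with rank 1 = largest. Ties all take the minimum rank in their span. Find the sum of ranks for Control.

Sorted (descending): 161, 161, 150, 130, 121, 121, 121
The 2 values of 161 occupy positions 1–2 → each gets rank 1.
The 3 values of 121 occupy positions 5–7 → each gets rank 5.
Control values → pooled ranks: 130→4, 150→3, 161→1
Rank sum = 4 + 3 + 1 = 8

8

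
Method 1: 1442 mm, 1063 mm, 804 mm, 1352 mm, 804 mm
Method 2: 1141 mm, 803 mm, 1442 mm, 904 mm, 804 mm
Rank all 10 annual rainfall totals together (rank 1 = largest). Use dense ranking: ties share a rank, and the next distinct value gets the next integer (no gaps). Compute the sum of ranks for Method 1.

Sorted (descending): 1442, 1442, 1352, 1141, 1063, 904, 804, 804, 804, 803
The 2 values of 1442 share dense rank 1.
The 3 values of 804 share dense rank 6.
Remaining distinct values take the next consecutive integers.
Method 1 values → pooled ranks: 1442→1, 1063→4, 804→6, 1352→2, 804→6
Rank sum = 1 + 4 + 6 + 2 + 6 = 19

19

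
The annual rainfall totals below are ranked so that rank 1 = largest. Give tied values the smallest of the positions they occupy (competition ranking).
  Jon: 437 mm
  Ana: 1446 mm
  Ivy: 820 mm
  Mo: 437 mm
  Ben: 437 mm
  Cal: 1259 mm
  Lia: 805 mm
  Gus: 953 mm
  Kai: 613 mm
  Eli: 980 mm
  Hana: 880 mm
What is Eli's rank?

3

Sorted (descending): 1446, 1259, 980, 953, 880, 820, 805, 613, 437, 437, 437
The 3 values of 437 occupy positions 9–11 → each gets rank 9.
Eli has value 980 mm → rank 3.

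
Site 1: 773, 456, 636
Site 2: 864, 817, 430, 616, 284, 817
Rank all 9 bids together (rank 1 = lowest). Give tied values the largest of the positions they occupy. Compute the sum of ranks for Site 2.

Sorted (ascending): 284, 430, 456, 616, 636, 773, 817, 817, 864
The 2 values of 817 occupy positions 7–8 → each gets rank 8.
Site 2 values → pooled ranks: 864→9, 817→8, 430→2, 616→4, 284→1, 817→8
Rank sum = 9 + 8 + 2 + 4 + 1 + 8 = 32

32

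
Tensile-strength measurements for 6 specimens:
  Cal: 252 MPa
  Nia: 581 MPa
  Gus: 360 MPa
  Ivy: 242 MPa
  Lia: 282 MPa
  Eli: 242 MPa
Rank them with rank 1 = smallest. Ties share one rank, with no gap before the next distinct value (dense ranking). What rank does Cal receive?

Sorted (ascending): 242, 242, 252, 282, 360, 581
The 2 values of 242 share dense rank 1.
Remaining distinct values take the next consecutive integers.
Cal has value 252 MPa → rank 2.

2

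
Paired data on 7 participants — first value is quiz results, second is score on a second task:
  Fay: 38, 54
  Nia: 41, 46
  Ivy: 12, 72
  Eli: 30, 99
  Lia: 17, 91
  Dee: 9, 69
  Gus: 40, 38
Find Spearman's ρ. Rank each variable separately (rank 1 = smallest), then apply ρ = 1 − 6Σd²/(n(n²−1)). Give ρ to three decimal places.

Ranks of variable 1: 5, 7, 2, 4, 3, 1, 6
Ranks of variable 2: 3, 2, 5, 7, 6, 4, 1
d = r₁ − r₂: 2, 5, -3, -3, -3, -3, 5
d²: 4, 25, 9, 9, 9, 9, 25; Σd² = 90
ρ = 1 − 6·90/(7·48) = 1 − 540/336 = -0.607

-0.607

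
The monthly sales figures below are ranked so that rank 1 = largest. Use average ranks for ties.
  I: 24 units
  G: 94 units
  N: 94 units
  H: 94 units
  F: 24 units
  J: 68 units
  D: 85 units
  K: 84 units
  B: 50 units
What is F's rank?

Sorted (descending): 94, 94, 94, 85, 84, 68, 50, 24, 24
The 3 values of 94 occupy positions 1–3 → average rank 2.
The 2 values of 24 occupy positions 8–9 → average rank (8+9)/2 = 8.5.
F has value 24 units → rank 8.5.

8.5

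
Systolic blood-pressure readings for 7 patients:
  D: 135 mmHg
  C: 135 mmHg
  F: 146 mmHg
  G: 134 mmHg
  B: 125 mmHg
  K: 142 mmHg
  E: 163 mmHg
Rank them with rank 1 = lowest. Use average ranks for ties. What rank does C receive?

3.5

Sorted (ascending): 125, 134, 135, 135, 142, 146, 163
The 2 values of 135 occupy positions 3–4 → average rank (3+4)/2 = 3.5.
C has value 135 mmHg → rank 3.5.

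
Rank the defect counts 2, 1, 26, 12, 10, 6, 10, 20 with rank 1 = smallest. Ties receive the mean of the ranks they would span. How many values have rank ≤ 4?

3

Sorted (ascending): 1, 2, 6, 10, 10, 12, 20, 26
The 2 values of 10 occupy positions 4–5 → average rank (4+5)/2 = 4.5.
Ranks ≤ 4: {1, 2, 3} → 3 values.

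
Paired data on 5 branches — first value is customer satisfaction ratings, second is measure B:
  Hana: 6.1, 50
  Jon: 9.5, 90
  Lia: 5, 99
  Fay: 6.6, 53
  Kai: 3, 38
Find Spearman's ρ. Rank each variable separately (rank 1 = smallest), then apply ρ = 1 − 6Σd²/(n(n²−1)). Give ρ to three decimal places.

0.400

Ranks of variable 1: 3, 5, 2, 4, 1
Ranks of variable 2: 2, 4, 5, 3, 1
d = r₁ − r₂: 1, 1, -3, 1, 0
d²: 1, 1, 9, 1, 0; Σd² = 12
ρ = 1 − 6·12/(5·24) = 1 − 72/120 = 0.400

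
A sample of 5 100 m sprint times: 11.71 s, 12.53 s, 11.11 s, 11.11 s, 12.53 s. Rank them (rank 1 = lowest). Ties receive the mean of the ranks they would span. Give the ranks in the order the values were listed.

Sorted (ascending): 11.11, 11.11, 11.71, 12.53, 12.53
The 2 values of 11.11 occupy positions 1–2 → average rank (1+2)/2 = 1.5.
The 2 values of 12.53 occupy positions 4–5 → average rank (4+5)/2 = 4.5.

3, 4.5, 1.5, 1.5, 4.5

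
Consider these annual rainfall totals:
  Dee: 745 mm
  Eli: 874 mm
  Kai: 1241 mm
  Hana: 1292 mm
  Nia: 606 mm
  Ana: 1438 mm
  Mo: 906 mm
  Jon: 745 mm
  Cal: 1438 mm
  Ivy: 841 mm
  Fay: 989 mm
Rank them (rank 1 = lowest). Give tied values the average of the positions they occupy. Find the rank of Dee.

Sorted (ascending): 606, 745, 745, 841, 874, 906, 989, 1241, 1292, 1438, 1438
The 2 values of 745 occupy positions 2–3 → average rank (2+3)/2 = 2.5.
The 2 values of 1438 occupy positions 10–11 → average rank (10+11)/2 = 10.5.
Dee has value 745 mm → rank 2.5.

2.5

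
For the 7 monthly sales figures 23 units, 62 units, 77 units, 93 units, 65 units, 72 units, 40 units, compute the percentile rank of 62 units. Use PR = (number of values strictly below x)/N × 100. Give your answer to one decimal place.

N = 7.
Strictly below 62: 2. Equal to 62: 1.
PR = 2/7 × 100 = 28.6

28.6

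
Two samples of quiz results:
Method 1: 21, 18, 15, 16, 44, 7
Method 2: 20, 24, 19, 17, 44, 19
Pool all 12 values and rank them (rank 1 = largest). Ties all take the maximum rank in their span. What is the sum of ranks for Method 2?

33

Sorted (descending): 44, 44, 24, 21, 20, 19, 19, 18, 17, 16, 15, 7
The 2 values of 44 occupy positions 1–2 → each gets rank 2.
The 2 values of 19 occupy positions 6–7 → each gets rank 7.
Method 2 values → pooled ranks: 20→5, 24→3, 19→7, 17→9, 44→2, 19→7
Rank sum = 5 + 3 + 7 + 9 + 2 + 7 = 33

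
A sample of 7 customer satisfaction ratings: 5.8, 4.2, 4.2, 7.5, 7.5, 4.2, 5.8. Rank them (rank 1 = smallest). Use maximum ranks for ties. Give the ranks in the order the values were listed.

5, 3, 3, 7, 7, 3, 5

Sorted (ascending): 4.2, 4.2, 4.2, 5.8, 5.8, 7.5, 7.5
The 3 values of 4.2 occupy positions 1–3 → each gets rank 3.
The 2 values of 5.8 occupy positions 4–5 → each gets rank 5.
The 2 values of 7.5 occupy positions 6–7 → each gets rank 7.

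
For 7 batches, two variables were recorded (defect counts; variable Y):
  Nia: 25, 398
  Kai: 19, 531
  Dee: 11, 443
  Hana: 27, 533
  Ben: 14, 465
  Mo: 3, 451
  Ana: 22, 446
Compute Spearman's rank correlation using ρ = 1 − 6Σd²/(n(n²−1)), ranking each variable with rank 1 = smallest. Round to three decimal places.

Ranks of variable 1: 6, 4, 2, 7, 3, 1, 5
Ranks of variable 2: 1, 6, 2, 7, 5, 4, 3
d = r₁ − r₂: 5, -2, 0, 0, -2, -3, 2
d²: 25, 4, 0, 0, 4, 9, 4; Σd² = 46
ρ = 1 − 6·46/(7·48) = 1 − 276/336 = 0.179

0.179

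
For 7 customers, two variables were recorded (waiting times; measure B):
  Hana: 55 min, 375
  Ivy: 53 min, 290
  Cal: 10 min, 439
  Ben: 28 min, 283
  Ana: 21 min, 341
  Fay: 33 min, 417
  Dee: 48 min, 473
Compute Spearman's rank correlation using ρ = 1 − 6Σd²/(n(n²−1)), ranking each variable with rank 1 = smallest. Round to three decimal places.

Ranks of variable 1: 7, 6, 1, 3, 2, 4, 5
Ranks of variable 2: 4, 2, 6, 1, 3, 5, 7
d = r₁ − r₂: 3, 4, -5, 2, -1, -1, -2
d²: 9, 16, 25, 4, 1, 1, 4; Σd² = 60
ρ = 1 − 6·60/(7·48) = 1 − 360/336 = -0.071

-0.071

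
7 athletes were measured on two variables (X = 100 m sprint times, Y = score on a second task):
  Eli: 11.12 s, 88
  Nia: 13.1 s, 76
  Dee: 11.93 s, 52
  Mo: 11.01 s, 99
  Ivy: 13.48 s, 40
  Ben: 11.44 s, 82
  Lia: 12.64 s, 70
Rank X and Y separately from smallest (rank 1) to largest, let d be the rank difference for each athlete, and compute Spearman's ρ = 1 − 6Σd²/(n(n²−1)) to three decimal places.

-0.857

Ranks of variable 1: 2, 6, 4, 1, 7, 3, 5
Ranks of variable 2: 6, 4, 2, 7, 1, 5, 3
d = r₁ − r₂: -4, 2, 2, -6, 6, -2, 2
d²: 16, 4, 4, 36, 36, 4, 4; Σd² = 104
ρ = 1 − 6·104/(7·48) = 1 − 624/336 = -0.857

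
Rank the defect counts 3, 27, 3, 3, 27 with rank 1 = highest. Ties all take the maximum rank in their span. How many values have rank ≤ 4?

Sorted (descending): 27, 27, 3, 3, 3
The 2 values of 27 occupy positions 1–2 → each gets rank 2.
The 3 values of 3 occupy positions 3–5 → each gets rank 5.
Ranks ≤ 4: {2, 2} → 2 values.

2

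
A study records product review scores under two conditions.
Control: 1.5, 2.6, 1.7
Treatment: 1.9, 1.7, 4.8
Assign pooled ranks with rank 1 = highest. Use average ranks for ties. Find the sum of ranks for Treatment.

8.5

Sorted (descending): 4.8, 2.6, 1.9, 1.7, 1.7, 1.5
The 2 values of 1.7 occupy positions 4–5 → average rank (4+5)/2 = 4.5.
Treatment values → pooled ranks: 1.9→3, 1.7→4.5, 4.8→1
Rank sum = 3 + 4.5 + 1 = 8.5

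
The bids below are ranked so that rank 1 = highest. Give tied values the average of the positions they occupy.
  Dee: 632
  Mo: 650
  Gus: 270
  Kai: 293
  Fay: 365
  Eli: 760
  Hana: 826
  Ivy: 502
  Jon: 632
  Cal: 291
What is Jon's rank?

Sorted (descending): 826, 760, 650, 632, 632, 502, 365, 293, 291, 270
The 2 values of 632 occupy positions 4–5 → average rank (4+5)/2 = 4.5.
Jon has value 632 → rank 4.5.

4.5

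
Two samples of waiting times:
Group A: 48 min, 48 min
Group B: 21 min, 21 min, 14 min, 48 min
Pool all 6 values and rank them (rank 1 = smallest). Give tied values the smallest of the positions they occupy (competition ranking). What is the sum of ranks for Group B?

Sorted (ascending): 14, 21, 21, 48, 48, 48
The 2 values of 21 occupy positions 2–3 → each gets rank 2.
The 3 values of 48 occupy positions 4–6 → each gets rank 4.
Group B values → pooled ranks: 21→2, 21→2, 14→1, 48→4
Rank sum = 2 + 2 + 1 + 4 = 9

9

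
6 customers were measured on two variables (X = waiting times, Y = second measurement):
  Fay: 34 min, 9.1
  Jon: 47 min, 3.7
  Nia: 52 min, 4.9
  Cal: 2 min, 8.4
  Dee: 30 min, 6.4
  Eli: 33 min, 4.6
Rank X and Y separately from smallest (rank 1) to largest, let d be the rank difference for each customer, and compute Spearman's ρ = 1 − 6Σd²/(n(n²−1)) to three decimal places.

-0.429

Ranks of variable 1: 4, 5, 6, 1, 2, 3
Ranks of variable 2: 6, 1, 3, 5, 4, 2
d = r₁ − r₂: -2, 4, 3, -4, -2, 1
d²: 4, 16, 9, 16, 4, 1; Σd² = 50
ρ = 1 − 6·50/(6·35) = 1 − 300/210 = -0.429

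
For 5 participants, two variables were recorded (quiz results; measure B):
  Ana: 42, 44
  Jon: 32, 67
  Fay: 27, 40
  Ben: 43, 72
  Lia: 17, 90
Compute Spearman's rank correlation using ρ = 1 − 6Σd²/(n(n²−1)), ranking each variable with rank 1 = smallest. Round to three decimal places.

-0.100

Ranks of variable 1: 4, 3, 2, 5, 1
Ranks of variable 2: 2, 3, 1, 4, 5
d = r₁ − r₂: 2, 0, 1, 1, -4
d²: 4, 0, 1, 1, 16; Σd² = 22
ρ = 1 − 6·22/(5·24) = 1 − 132/120 = -0.100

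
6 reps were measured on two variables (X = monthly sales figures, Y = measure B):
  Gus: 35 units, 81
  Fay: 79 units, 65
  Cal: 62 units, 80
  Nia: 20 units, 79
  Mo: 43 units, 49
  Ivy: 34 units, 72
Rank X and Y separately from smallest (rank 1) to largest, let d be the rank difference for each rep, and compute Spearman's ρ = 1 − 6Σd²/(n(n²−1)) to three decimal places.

Ranks of variable 1: 3, 6, 5, 1, 4, 2
Ranks of variable 2: 6, 2, 5, 4, 1, 3
d = r₁ − r₂: -3, 4, 0, -3, 3, -1
d²: 9, 16, 0, 9, 9, 1; Σd² = 44
ρ = 1 − 6·44/(6·35) = 1 − 264/210 = -0.257

-0.257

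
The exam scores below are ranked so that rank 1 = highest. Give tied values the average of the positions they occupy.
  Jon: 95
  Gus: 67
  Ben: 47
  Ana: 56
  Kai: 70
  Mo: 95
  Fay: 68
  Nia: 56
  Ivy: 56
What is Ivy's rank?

7

Sorted (descending): 95, 95, 70, 68, 67, 56, 56, 56, 47
The 2 values of 95 occupy positions 1–2 → average rank (1+2)/2 = 1.5.
The 3 values of 56 occupy positions 6–8 → average rank 7.
Ivy has value 56 → rank 7.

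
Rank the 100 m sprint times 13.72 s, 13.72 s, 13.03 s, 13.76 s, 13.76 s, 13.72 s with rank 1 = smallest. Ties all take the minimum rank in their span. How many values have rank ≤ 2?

Sorted (ascending): 13.03, 13.72, 13.72, 13.72, 13.76, 13.76
The 3 values of 13.72 occupy positions 2–4 → each gets rank 2.
The 2 values of 13.76 occupy positions 5–6 → each gets rank 5.
Ranks ≤ 2: {1, 2, 2, 2} → 4 values.

4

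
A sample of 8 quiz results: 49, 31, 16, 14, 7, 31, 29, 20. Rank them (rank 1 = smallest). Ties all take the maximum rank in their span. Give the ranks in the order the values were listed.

Sorted (ascending): 7, 14, 16, 20, 29, 31, 31, 49
The 2 values of 31 occupy positions 6–7 → each gets rank 7.

8, 7, 3, 2, 1, 7, 5, 4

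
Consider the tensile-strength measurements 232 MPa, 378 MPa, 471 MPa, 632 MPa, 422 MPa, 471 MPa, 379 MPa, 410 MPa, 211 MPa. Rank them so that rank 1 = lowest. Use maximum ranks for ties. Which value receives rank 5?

410

Sorted (ascending): 211, 232, 378, 379, 410, 422, 471, 471, 632
The 2 values of 471 occupy positions 7–8 → each gets rank 8.
Rank 5 → value 410.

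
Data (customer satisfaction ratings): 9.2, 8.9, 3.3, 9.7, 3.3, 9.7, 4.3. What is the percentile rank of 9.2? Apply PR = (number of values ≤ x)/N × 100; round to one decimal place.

N = 7.
Strictly below 9.2: 4. Equal to 9.2: 1.
PR = 5/7 × 100 = 71.4

71.4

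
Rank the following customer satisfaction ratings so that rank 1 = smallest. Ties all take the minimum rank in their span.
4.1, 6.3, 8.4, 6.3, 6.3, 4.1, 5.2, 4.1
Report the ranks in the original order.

Sorted (ascending): 4.1, 4.1, 4.1, 5.2, 6.3, 6.3, 6.3, 8.4
The 3 values of 4.1 occupy positions 1–3 → each gets rank 1.
The 3 values of 6.3 occupy positions 5–7 → each gets rank 5.

1, 5, 8, 5, 5, 1, 4, 1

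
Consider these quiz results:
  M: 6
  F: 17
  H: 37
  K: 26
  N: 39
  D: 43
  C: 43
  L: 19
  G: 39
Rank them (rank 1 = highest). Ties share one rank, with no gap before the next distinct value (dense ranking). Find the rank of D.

1

Sorted (descending): 43, 43, 39, 39, 37, 26, 19, 17, 6
The 2 values of 43 share dense rank 1.
The 2 values of 39 share dense rank 2.
Remaining distinct values take the next consecutive integers.
D has value 43 → rank 1.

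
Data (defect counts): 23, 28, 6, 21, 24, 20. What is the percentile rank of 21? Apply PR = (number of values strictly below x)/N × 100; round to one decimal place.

N = 6.
Strictly below 21: 2. Equal to 21: 1.
PR = 2/6 × 100 = 33.3

33.3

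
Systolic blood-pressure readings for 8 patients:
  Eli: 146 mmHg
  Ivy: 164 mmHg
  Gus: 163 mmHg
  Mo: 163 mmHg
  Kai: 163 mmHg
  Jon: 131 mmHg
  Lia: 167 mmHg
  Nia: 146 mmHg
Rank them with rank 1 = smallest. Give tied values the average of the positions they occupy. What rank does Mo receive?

Sorted (ascending): 131, 146, 146, 163, 163, 163, 164, 167
The 2 values of 146 occupy positions 2–3 → average rank (2+3)/2 = 2.5.
The 3 values of 163 occupy positions 4–6 → average rank 5.
Mo has value 163 mmHg → rank 5.

5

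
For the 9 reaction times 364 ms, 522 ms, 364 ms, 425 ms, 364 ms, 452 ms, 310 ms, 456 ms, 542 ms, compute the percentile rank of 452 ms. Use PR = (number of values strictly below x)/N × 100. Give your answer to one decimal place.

N = 9.
Strictly below 452: 5. Equal to 452: 1.
PR = 5/9 × 100 = 55.6

55.6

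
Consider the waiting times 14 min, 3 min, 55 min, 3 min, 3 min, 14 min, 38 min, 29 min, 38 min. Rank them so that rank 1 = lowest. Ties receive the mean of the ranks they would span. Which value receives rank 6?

29

Sorted (ascending): 3, 3, 3, 14, 14, 29, 38, 38, 55
The 3 values of 3 occupy positions 1–3 → average rank 2.
The 2 values of 14 occupy positions 4–5 → average rank (4+5)/2 = 4.5.
The 2 values of 38 occupy positions 7–8 → average rank (7+8)/2 = 7.5.
Rank 6 → value 29.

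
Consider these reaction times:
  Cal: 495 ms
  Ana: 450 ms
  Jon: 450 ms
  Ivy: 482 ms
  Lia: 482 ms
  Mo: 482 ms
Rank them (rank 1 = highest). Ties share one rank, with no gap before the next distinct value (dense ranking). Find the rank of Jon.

3

Sorted (descending): 495, 482, 482, 482, 450, 450
The 3 values of 482 share dense rank 2.
The 2 values of 450 share dense rank 3.
Remaining distinct values take the next consecutive integers.
Jon has value 450 ms → rank 3.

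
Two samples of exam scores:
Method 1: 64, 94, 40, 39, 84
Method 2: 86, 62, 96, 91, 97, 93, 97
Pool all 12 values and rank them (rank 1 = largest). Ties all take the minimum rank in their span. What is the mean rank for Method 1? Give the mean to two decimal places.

8.80

Sorted (descending): 97, 97, 96, 94, 93, 91, 86, 84, 64, 62, 40, 39
The 2 values of 97 occupy positions 1–2 → each gets rank 1.
Method 1 values → pooled ranks: 64→9, 94→4, 40→11, 39→12, 84→8
Mean rank = (9 + 4 + 11 + 12 + 8) / 5 = 8.80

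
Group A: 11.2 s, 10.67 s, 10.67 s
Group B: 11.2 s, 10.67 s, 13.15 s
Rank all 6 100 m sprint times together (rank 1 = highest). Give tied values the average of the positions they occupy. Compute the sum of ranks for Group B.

8.5

Sorted (descending): 13.15, 11.2, 11.2, 10.67, 10.67, 10.67
The 2 values of 11.2 occupy positions 2–3 → average rank (2+3)/2 = 2.5.
The 3 values of 10.67 occupy positions 4–6 → average rank 5.
Group B values → pooled ranks: 11.2→2.5, 10.67→5, 13.15→1
Rank sum = 2.5 + 5 + 1 = 8.5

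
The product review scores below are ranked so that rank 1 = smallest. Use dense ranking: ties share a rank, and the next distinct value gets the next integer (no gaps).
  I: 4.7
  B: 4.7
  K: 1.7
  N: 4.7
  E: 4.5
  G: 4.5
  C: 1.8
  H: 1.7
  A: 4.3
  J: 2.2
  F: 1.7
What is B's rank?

6

Sorted (ascending): 1.7, 1.7, 1.7, 1.8, 2.2, 4.3, 4.5, 4.5, 4.7, 4.7, 4.7
The 3 values of 1.7 share dense rank 1.
The 2 values of 4.5 share dense rank 5.
The 3 values of 4.7 share dense rank 6.
Remaining distinct values take the next consecutive integers.
B has value 4.7 → rank 6.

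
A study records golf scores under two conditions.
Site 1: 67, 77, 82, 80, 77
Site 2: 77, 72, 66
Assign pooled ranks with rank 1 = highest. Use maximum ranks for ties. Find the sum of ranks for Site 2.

Sorted (descending): 82, 80, 77, 77, 77, 72, 67, 66
The 3 values of 77 occupy positions 3–5 → each gets rank 5.
Site 2 values → pooled ranks: 77→5, 72→6, 66→8
Rank sum = 5 + 6 + 8 = 19

19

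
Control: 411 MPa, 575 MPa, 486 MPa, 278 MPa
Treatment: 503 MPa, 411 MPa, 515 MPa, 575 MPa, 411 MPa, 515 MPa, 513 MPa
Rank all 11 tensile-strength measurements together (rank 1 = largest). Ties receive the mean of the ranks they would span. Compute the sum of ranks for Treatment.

37.5

Sorted (descending): 575, 575, 515, 515, 513, 503, 486, 411, 411, 411, 278
The 2 values of 575 occupy positions 1–2 → average rank (1+2)/2 = 1.5.
The 2 values of 515 occupy positions 3–4 → average rank (3+4)/2 = 3.5.
The 3 values of 411 occupy positions 8–10 → average rank 9.
Treatment values → pooled ranks: 503→6, 411→9, 515→3.5, 575→1.5, 411→9, 515→3.5, 513→5
Rank sum = 6 + 9 + 3.5 + 1.5 + 9 + 3.5 + 5 = 37.5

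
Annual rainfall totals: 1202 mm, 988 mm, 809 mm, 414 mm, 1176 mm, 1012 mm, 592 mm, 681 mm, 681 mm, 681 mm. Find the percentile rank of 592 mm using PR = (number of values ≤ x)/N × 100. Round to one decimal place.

N = 10.
Strictly below 592: 1. Equal to 592: 1.
PR = 2/10 × 100 = 20.0

20.0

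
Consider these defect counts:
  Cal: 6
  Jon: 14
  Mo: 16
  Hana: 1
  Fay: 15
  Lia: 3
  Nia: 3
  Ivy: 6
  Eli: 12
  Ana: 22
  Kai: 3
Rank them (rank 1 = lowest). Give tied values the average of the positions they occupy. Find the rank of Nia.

3

Sorted (ascending): 1, 3, 3, 3, 6, 6, 12, 14, 15, 16, 22
The 3 values of 3 occupy positions 2–4 → average rank 3.
The 2 values of 6 occupy positions 5–6 → average rank (5+6)/2 = 5.5.
Nia has value 3 → rank 3.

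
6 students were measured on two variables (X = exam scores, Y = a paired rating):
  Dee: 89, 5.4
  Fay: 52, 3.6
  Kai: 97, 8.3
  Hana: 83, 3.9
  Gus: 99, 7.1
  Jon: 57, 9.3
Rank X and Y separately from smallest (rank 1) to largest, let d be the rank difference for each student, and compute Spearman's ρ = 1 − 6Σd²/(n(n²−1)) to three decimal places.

0.371

Ranks of variable 1: 4, 1, 5, 3, 6, 2
Ranks of variable 2: 3, 1, 5, 2, 4, 6
d = r₁ − r₂: 1, 0, 0, 1, 2, -4
d²: 1, 0, 0, 1, 4, 16; Σd² = 22
ρ = 1 − 6·22/(6·35) = 1 − 132/210 = 0.371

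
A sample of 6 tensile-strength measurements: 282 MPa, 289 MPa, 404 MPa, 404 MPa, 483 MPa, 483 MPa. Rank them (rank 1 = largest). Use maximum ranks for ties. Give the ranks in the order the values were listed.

6, 5, 4, 4, 2, 2

Sorted (descending): 483, 483, 404, 404, 289, 282
The 2 values of 483 occupy positions 1–2 → each gets rank 2.
The 2 values of 404 occupy positions 3–4 → each gets rank 4.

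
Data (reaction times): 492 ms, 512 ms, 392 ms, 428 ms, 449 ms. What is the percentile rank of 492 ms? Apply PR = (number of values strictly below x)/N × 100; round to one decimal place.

60.0

N = 5.
Strictly below 492: 3. Equal to 492: 1.
PR = 3/5 × 100 = 60.0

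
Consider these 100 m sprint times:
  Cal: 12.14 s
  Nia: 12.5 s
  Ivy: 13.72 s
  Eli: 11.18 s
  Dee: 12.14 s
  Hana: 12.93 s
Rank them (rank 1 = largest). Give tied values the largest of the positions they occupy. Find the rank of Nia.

3

Sorted (descending): 13.72, 12.93, 12.5, 12.14, 12.14, 11.18
The 2 values of 12.14 occupy positions 4–5 → each gets rank 5.
Nia has value 12.5 s → rank 3.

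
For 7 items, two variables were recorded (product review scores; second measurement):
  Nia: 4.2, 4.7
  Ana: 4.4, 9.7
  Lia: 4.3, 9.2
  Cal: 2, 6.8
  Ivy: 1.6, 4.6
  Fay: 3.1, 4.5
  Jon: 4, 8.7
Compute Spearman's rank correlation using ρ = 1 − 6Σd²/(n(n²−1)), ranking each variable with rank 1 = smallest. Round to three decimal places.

Ranks of variable 1: 5, 7, 6, 2, 1, 3, 4
Ranks of variable 2: 3, 7, 6, 4, 2, 1, 5
d = r₁ − r₂: 2, 0, 0, -2, -1, 2, -1
d²: 4, 0, 0, 4, 1, 4, 1; Σd² = 14
ρ = 1 − 6·14/(7·48) = 1 − 84/336 = 0.750

0.750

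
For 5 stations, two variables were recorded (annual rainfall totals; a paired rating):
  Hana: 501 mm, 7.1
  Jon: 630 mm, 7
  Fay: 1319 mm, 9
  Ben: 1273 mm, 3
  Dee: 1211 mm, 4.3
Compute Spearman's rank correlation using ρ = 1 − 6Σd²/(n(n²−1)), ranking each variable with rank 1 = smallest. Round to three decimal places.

0.000

Ranks of variable 1: 1, 2, 5, 4, 3
Ranks of variable 2: 4, 3, 5, 1, 2
d = r₁ − r₂: -3, -1, 0, 3, 1
d²: 9, 1, 0, 9, 1; Σd² = 20
ρ = 1 − 6·20/(5·24) = 1 − 120/120 = 0.000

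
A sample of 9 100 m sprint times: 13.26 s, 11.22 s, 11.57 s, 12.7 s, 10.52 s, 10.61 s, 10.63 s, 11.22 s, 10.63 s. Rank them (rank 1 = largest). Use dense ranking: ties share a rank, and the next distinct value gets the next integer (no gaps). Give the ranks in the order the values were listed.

1, 4, 3, 2, 7, 6, 5, 4, 5

Sorted (descending): 13.26, 12.7, 11.57, 11.22, 11.22, 10.63, 10.63, 10.61, 10.52
The 2 values of 11.22 share dense rank 4.
The 2 values of 10.63 share dense rank 5.
Remaining distinct values take the next consecutive integers.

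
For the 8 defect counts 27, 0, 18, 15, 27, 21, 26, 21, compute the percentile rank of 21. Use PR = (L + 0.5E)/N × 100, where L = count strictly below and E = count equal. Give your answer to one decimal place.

N = 8.
Strictly below 21: 3. Equal to 21: 2.
PR = (3 + 0.5·2)/8 × 100 = 50.0

50.0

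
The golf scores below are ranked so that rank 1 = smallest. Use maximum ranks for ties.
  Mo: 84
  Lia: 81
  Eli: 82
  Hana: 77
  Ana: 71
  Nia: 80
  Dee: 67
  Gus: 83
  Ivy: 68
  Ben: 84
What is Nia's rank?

5

Sorted (ascending): 67, 68, 71, 77, 80, 81, 82, 83, 84, 84
The 2 values of 84 occupy positions 9–10 → each gets rank 10.
Nia has value 80 → rank 5.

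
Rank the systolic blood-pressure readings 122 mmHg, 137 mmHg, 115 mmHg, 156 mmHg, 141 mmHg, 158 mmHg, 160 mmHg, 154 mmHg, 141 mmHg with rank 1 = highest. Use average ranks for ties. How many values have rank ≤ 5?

4

Sorted (descending): 160, 158, 156, 154, 141, 141, 137, 122, 115
The 2 values of 141 occupy positions 5–6 → average rank (5+6)/2 = 5.5.
Ranks ≤ 5: {1, 2, 3, 4} → 4 values.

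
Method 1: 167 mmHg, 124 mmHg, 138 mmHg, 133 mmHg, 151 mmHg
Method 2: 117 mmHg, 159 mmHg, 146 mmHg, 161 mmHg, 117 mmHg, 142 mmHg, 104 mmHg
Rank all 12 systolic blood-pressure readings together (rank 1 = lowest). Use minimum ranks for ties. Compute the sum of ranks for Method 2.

41

Sorted (ascending): 104, 117, 117, 124, 133, 138, 142, 146, 151, 159, 161, 167
The 2 values of 117 occupy positions 2–3 → each gets rank 2.
Method 2 values → pooled ranks: 117→2, 159→10, 146→8, 161→11, 117→2, 142→7, 104→1
Rank sum = 2 + 10 + 8 + 11 + 2 + 7 + 1 = 41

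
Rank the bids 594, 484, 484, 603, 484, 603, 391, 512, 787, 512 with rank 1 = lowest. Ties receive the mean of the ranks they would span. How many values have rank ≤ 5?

Sorted (ascending): 391, 484, 484, 484, 512, 512, 594, 603, 603, 787
The 3 values of 484 occupy positions 2–4 → average rank 3.
The 2 values of 512 occupy positions 5–6 → average rank (5+6)/2 = 5.5.
The 2 values of 603 occupy positions 8–9 → average rank (8+9)/2 = 8.5.
Ranks ≤ 5: {1, 3, 3, 3} → 4 values.

4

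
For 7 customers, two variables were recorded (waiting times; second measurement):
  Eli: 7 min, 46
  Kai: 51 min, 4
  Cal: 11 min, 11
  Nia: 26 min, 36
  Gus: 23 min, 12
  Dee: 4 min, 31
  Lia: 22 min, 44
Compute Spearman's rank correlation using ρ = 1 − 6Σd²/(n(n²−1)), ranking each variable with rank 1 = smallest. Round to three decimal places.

-0.429

Ranks of variable 1: 2, 7, 3, 6, 5, 1, 4
Ranks of variable 2: 7, 1, 2, 5, 3, 4, 6
d = r₁ − r₂: -5, 6, 1, 1, 2, -3, -2
d²: 25, 36, 1, 1, 4, 9, 4; Σd² = 80
ρ = 1 − 6·80/(7·48) = 1 − 480/336 = -0.429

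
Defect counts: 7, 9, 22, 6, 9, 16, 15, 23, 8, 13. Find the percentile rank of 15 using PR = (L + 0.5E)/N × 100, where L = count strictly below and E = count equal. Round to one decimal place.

65.0

N = 10.
Strictly below 15: 6. Equal to 15: 1.
PR = (6 + 0.5·1)/10 × 100 = 65.0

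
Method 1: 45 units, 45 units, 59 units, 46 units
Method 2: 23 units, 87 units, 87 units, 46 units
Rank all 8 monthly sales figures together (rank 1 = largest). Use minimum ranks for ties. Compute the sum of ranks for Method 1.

Sorted (descending): 87, 87, 59, 46, 46, 45, 45, 23
The 2 values of 87 occupy positions 1–2 → each gets rank 1.
The 2 values of 46 occupy positions 4–5 → each gets rank 4.
The 2 values of 45 occupy positions 6–7 → each gets rank 6.
Method 1 values → pooled ranks: 45→6, 45→6, 59→3, 46→4
Rank sum = 6 + 6 + 3 + 4 = 19

19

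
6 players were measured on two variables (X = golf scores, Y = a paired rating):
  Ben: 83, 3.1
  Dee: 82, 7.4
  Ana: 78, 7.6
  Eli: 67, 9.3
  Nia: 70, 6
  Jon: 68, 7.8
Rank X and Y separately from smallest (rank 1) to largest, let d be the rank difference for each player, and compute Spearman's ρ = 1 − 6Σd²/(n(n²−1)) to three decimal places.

Ranks of variable 1: 6, 5, 4, 1, 3, 2
Ranks of variable 2: 1, 3, 4, 6, 2, 5
d = r₁ − r₂: 5, 2, 0, -5, 1, -3
d²: 25, 4, 0, 25, 1, 9; Σd² = 64
ρ = 1 − 6·64/(6·35) = 1 − 384/210 = -0.829

-0.829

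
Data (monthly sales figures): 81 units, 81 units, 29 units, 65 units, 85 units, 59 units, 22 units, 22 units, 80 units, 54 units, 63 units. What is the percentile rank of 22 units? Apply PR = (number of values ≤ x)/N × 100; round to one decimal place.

N = 11.
Strictly below 22: 0. Equal to 22: 2.
PR = 2/11 × 100 = 18.2

18.2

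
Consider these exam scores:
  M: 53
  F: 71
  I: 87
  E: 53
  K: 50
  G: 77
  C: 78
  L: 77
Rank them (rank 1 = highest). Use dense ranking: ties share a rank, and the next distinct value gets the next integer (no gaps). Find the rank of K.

6

Sorted (descending): 87, 78, 77, 77, 71, 53, 53, 50
The 2 values of 77 share dense rank 3.
The 2 values of 53 share dense rank 5.
Remaining distinct values take the next consecutive integers.
K has value 50 → rank 6.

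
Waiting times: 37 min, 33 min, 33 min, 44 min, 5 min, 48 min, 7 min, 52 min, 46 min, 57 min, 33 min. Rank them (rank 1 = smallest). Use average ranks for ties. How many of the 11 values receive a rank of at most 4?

Sorted (ascending): 5, 7, 33, 33, 33, 37, 44, 46, 48, 52, 57
The 3 values of 33 occupy positions 3–5 → average rank 4.
Ranks ≤ 4: {1, 2, 4, 4, 4} → 5 values.

5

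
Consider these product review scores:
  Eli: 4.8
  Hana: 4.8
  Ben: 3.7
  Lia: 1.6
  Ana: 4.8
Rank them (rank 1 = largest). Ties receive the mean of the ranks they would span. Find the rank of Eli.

2

Sorted (descending): 4.8, 4.8, 4.8, 3.7, 1.6
The 3 values of 4.8 occupy positions 1–3 → average rank 2.
Eli has value 4.8 → rank 2.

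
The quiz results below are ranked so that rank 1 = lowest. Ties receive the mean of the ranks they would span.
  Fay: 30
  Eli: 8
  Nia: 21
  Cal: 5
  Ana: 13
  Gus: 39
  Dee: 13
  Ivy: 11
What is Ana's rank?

Sorted (ascending): 5, 8, 11, 13, 13, 21, 30, 39
The 2 values of 13 occupy positions 4–5 → average rank (4+5)/2 = 4.5.
Ana has value 13 → rank 4.5.

4.5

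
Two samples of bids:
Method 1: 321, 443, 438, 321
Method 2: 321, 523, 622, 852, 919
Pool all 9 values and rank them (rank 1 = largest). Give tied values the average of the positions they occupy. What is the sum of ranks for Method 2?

18

Sorted (descending): 919, 852, 622, 523, 443, 438, 321, 321, 321
The 3 values of 321 occupy positions 7–9 → average rank 8.
Method 2 values → pooled ranks: 321→8, 523→4, 622→3, 852→2, 919→1
Rank sum = 8 + 4 + 3 + 2 + 1 = 18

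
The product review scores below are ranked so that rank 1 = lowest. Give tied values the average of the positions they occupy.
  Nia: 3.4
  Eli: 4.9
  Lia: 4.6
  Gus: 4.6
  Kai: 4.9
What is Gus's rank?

Sorted (ascending): 3.4, 4.6, 4.6, 4.9, 4.9
The 2 values of 4.6 occupy positions 2–3 → average rank (2+3)/2 = 2.5.
The 2 values of 4.9 occupy positions 4–5 → average rank (4+5)/2 = 4.5.
Gus has value 4.6 → rank 2.5.

2.5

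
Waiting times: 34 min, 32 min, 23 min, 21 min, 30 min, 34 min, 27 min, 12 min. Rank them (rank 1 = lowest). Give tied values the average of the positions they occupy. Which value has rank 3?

23

Sorted (ascending): 12, 21, 23, 27, 30, 32, 34, 34
The 2 values of 34 occupy positions 7–8 → average rank (7+8)/2 = 7.5.
Rank 3 → value 23.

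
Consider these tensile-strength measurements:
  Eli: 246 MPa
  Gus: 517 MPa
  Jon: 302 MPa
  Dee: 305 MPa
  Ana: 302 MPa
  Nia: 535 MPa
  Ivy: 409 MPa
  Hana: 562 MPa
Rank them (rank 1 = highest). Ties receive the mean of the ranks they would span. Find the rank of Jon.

Sorted (descending): 562, 535, 517, 409, 305, 302, 302, 246
The 2 values of 302 occupy positions 6–7 → average rank (6+7)/2 = 6.5.
Jon has value 302 MPa → rank 6.5.

6.5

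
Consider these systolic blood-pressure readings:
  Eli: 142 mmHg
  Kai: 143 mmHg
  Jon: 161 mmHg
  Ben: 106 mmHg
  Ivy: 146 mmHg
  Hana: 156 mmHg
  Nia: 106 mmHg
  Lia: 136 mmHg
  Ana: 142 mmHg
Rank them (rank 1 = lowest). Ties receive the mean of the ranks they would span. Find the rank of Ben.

1.5

Sorted (ascending): 106, 106, 136, 142, 142, 143, 146, 156, 161
The 2 values of 106 occupy positions 1–2 → average rank (1+2)/2 = 1.5.
The 2 values of 142 occupy positions 4–5 → average rank (4+5)/2 = 4.5.
Ben has value 106 mmHg → rank 1.5.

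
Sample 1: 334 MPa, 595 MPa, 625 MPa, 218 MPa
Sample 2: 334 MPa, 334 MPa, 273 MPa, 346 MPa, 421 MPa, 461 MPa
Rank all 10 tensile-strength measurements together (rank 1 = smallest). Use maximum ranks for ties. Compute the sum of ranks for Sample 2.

33

Sorted (ascending): 218, 273, 334, 334, 334, 346, 421, 461, 595, 625
The 3 values of 334 occupy positions 3–5 → each gets rank 5.
Sample 2 values → pooled ranks: 334→5, 334→5, 273→2, 346→6, 421→7, 461→8
Rank sum = 5 + 5 + 2 + 6 + 7 + 8 = 33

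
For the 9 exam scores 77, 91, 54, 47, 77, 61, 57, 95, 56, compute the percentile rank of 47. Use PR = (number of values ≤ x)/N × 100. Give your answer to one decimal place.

11.1

N = 9.
Strictly below 47: 0. Equal to 47: 1.
PR = 1/9 × 100 = 11.1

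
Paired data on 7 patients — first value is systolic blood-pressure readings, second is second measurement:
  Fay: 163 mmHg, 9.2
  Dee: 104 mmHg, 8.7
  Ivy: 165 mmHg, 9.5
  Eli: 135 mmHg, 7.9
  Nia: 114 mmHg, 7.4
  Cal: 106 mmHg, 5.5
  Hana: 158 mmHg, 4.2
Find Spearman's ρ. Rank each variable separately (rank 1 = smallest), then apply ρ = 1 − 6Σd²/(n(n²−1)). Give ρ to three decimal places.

0.429

Ranks of variable 1: 6, 1, 7, 4, 3, 2, 5
Ranks of variable 2: 6, 5, 7, 4, 3, 2, 1
d = r₁ − r₂: 0, -4, 0, 0, 0, 0, 4
d²: 0, 16, 0, 0, 0, 0, 16; Σd² = 32
ρ = 1 − 6·32/(7·48) = 1 − 192/336 = 0.429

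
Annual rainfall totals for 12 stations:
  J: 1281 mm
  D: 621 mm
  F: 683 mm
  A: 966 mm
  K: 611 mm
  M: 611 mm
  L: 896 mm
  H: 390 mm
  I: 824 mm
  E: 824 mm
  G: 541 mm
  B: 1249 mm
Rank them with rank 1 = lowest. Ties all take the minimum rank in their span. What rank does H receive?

Sorted (ascending): 390, 541, 611, 611, 621, 683, 824, 824, 896, 966, 1249, 1281
The 2 values of 611 occupy positions 3–4 → each gets rank 3.
The 2 values of 824 occupy positions 7–8 → each gets rank 7.
H has value 390 mm → rank 1.

1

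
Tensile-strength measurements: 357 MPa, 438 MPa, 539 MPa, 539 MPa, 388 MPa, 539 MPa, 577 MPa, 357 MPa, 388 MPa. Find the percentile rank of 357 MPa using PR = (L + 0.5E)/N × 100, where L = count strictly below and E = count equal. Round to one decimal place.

11.1

N = 9.
Strictly below 357: 0. Equal to 357: 2.
PR = (0 + 0.5·2)/9 × 100 = 11.1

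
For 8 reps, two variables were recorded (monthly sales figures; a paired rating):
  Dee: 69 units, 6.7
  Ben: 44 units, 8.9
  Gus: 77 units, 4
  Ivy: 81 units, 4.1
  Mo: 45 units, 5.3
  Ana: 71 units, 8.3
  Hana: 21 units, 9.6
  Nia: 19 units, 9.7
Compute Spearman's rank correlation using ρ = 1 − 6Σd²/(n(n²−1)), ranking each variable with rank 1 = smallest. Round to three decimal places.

-0.881

Ranks of variable 1: 5, 3, 7, 8, 4, 6, 2, 1
Ranks of variable 2: 4, 6, 1, 2, 3, 5, 7, 8
d = r₁ − r₂: 1, -3, 6, 6, 1, 1, -5, -7
d²: 1, 9, 36, 36, 1, 1, 25, 49; Σd² = 158
ρ = 1 − 6·158/(8·63) = 1 − 948/504 = -0.881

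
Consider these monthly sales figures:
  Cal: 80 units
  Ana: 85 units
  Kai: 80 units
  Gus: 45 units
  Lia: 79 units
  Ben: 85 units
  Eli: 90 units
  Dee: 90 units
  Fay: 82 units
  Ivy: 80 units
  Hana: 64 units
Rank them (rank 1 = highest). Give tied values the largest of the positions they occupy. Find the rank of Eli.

Sorted (descending): 90, 90, 85, 85, 82, 80, 80, 80, 79, 64, 45
The 2 values of 90 occupy positions 1–2 → each gets rank 2.
The 2 values of 85 occupy positions 3–4 → each gets rank 4.
The 3 values of 80 occupy positions 6–8 → each gets rank 8.
Eli has value 90 units → rank 2.

2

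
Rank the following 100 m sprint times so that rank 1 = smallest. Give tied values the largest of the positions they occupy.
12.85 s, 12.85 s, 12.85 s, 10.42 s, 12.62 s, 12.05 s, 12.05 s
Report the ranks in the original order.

7, 7, 7, 1, 4, 3, 3

Sorted (ascending): 10.42, 12.05, 12.05, 12.62, 12.85, 12.85, 12.85
The 2 values of 12.05 occupy positions 2–3 → each gets rank 3.
The 3 values of 12.85 occupy positions 5–7 → each gets rank 7.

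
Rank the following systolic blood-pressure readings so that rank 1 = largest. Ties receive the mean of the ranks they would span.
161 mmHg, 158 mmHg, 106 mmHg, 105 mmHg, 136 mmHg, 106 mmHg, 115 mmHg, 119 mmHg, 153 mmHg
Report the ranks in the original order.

Sorted (descending): 161, 158, 153, 136, 119, 115, 106, 106, 105
The 2 values of 106 occupy positions 7–8 → average rank (7+8)/2 = 7.5.

1, 2, 7.5, 9, 4, 7.5, 6, 5, 3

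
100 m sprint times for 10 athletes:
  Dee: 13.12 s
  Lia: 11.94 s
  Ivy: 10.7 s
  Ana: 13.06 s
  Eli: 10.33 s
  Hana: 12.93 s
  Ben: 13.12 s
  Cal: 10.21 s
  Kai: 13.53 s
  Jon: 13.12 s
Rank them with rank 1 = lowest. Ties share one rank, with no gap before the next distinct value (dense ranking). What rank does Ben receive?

Sorted (ascending): 10.21, 10.33, 10.7, 11.94, 12.93, 13.06, 13.12, 13.12, 13.12, 13.53
The 3 values of 13.12 share dense rank 7.
Remaining distinct values take the next consecutive integers.
Ben has value 13.12 s → rank 7.

7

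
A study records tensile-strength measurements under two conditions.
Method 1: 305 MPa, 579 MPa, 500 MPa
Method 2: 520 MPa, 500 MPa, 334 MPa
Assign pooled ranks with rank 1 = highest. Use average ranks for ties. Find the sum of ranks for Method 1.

10.5

Sorted (descending): 579, 520, 500, 500, 334, 305
The 2 values of 500 occupy positions 3–4 → average rank (3+4)/2 = 3.5.
Method 1 values → pooled ranks: 305→6, 579→1, 500→3.5
Rank sum = 6 + 1 + 3.5 = 10.5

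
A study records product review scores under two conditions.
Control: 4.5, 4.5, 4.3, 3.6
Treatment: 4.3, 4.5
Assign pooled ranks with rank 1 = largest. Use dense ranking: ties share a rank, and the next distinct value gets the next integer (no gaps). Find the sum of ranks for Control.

7

Sorted (descending): 4.5, 4.5, 4.5, 4.3, 4.3, 3.6
The 3 values of 4.5 share dense rank 1.
The 2 values of 4.3 share dense rank 2.
Remaining distinct values take the next consecutive integers.
Control values → pooled ranks: 4.5→1, 4.5→1, 4.3→2, 3.6→3
Rank sum = 1 + 1 + 2 + 3 = 7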